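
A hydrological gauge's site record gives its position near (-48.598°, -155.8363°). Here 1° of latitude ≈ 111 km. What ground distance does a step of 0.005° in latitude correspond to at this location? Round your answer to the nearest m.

555 m

Along a meridian 0.005° is 0.005 × 111000 = 555 m.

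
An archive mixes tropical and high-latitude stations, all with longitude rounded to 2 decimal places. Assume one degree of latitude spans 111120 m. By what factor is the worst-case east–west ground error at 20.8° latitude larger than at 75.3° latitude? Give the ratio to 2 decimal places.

Rounding to 2 decimal places leaves the longitude within ±0.005° of the true value.
Error at 20.8° = 0.005° × 111120 × cos 20.8° ≈ 555.6 × 0.9348 = 519.39 m.
Error at 75.3° = 0.005° × 111120 × cos 75.3° ≈ 555.6 × 0.2538 = 140.99 m.
The ratio reduces to cos 20.8° / cos 75.3° = 0.9348/0.2538 ≈ 3.6839.

3.68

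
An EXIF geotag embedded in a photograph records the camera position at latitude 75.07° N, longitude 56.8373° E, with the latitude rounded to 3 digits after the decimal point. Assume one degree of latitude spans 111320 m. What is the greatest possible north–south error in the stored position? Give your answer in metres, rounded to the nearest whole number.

Rounding to 3 decimal places leaves the latitude within ±0.0005° of the true value.
North–south distance: 0.0005° × 111320 m/° = 55.66 m.

56 metres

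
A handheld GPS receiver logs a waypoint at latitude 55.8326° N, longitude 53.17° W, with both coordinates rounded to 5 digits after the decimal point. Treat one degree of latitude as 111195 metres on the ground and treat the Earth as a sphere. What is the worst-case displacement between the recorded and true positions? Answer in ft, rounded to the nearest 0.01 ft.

Rounding to 5 decimal places leaves each coordinate within ±5e-06° of the true value.
North–south component: 5e-06° × 111195 = 0.555975 m.
E–W at 55.8326°: 5e-06° × 111195 × cos 55.8326° = 5e-06 × 111195 × 0.5616 ≈ 0.312243 m.
The two errors are perpendicular, so the maximum displacement is √(0.555975² + 0.312243²) ≈ 0.637655 m.
Converting: 0.637655 m × 3.2808 ft/m ≈ 2.092 ft.

2.09 ft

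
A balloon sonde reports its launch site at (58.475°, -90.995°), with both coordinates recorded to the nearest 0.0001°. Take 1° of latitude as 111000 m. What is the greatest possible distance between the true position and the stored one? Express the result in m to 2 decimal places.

6.26 m

Rounding to 4 decimal places leaves each coordinate within ±5e-05° of the true value.
North–south component: 5e-05° × 111000 = 5.55 m.
East–west component at 58.475°: 5e-05° × 111000 × cos 58.475° ≈ 5e-05 × 58038.6 ≈ 2.90193 m.
The two errors are perpendicular, so the maximum displacement is √(5.55² + 2.90193²) ≈ 6.26288 m.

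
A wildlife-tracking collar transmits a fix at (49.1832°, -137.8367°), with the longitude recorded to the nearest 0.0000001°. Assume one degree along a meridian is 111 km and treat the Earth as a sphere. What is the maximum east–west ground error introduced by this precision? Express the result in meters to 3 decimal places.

Rounding to 7 decimal places leaves the longitude within ±5e-08° of the true value.
Parallels shrink by cos φ, so at 49.1832° a degree of longitude is 111000 × 0.6536 ≈ 72554.3 m.
Maximum E–W displacement: 5e-08 × 72554.3 = 0.00362772 m.

0.004 meters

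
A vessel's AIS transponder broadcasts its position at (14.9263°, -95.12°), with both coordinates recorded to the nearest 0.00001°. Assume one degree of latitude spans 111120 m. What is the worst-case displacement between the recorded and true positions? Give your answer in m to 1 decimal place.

Rounding to 5 decimal places leaves each coordinate within ±5e-06° of the true value.
N–S: 5e-06° × 111120 m/° = 0.5556 m.
East–west component at 14.9263°: 5e-06° × 111120 × cos 14.9263° ≈ 5e-06 × 107371 ≈ 0.536853 m.
Combining orthogonally: (0.5556² + 0.536853²)^½ ≈ 0.772595 m.

0.8 m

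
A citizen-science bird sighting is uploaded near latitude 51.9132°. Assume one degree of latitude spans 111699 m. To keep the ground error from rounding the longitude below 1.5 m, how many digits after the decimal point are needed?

At 51.9132° one degree of longitude covers 111699 × cos 51.9132° ≈ 111699 × 0.6169 ≈ 68902 m.
With N decimal places the half-ulp bound is 0.5·10⁻ᴺ°, or 0.5·10⁻ᴺ × 68902 m on the ground.
Need 0.5 × 68902 × 10⁻ᴺ ≤ 1.5 → 10⁻ᴺ ≤ 4.354e-05, so N ≥ 4.36.
At 4 places the error can reach 3.45 m, but 5 places keeps it to 0.345 m.

5 decimal places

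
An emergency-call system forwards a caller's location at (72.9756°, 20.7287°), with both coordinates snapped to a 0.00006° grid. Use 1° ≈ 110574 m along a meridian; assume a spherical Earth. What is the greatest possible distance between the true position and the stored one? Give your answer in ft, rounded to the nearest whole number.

With a 0.00006° grid the true value lies within half a step, ±0.00006°/2 = ±3e-05°, of the stored one.
North–south component: 3e-05° × 110574 = 3.31722 m.
East–west component at 72.9756°: 3e-05° × 110574 × cos 72.9756° ≈ 3e-05 × 32373.7 ≈ 0.971212 m.
Combining orthogonally: (3.31722² + 0.971212²)^½ ≈ 3.45647 m.
Converting: 3.45647 m × 3.2808 ft/m ≈ 11.34 ft.

11 ft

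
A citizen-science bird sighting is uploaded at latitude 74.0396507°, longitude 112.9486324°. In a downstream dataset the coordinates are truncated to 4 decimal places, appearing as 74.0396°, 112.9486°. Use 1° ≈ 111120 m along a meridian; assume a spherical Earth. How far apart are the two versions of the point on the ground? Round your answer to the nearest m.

The latitude changed by +0.0000507° and the longitude by +0.0000324°.
N–S: 0.0000507° × 111120 m/° = 5.63378 m.
E–W at 74.0396°: 0.0000324° × 111120 × cos 74.0396° = 0.0000324 × 111120 × 0.2750 ≈ 0.989982 m.
Combined displacement = (5.63378² + 0.989982²)^½ ≈ 5.7201 m.

6 m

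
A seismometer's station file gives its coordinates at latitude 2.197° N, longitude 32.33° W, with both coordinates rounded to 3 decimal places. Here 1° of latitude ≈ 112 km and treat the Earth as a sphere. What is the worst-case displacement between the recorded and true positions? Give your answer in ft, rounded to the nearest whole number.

Rounding to 3 decimal places leaves each coordinate within ±0.0005° of the true value.
North–south component: 0.0005° × 112000 = 56 m.
E–W at 2.197°: 0.0005° × 112000 × cos 2.197° = 0.0005 × 112000 × 0.9993 ≈ 55.9588 m.
The two errors are perpendicular, so the maximum displacement is √(56² + 55.9588²) ≈ 79.1669 m.
In feet: 79.1669 m ÷ 0.3048 ≈ 259.73 ft.

260 ft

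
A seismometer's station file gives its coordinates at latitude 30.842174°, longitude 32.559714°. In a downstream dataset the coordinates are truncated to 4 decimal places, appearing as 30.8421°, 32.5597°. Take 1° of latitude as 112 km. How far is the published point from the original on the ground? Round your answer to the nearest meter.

8 meters

The latitude changed by +0.000074° and the longitude by +0.000014°.
N–S: 0.000074° × 112000 m/° = 8.288 m.
East–west at this latitude: 0.000014° × 112000 × cos 30.8421° ≈ 0.000014 × 96161.3 = 1.34626 m.
Combined displacement = (8.288² + 1.34626²)^½ ≈ 8.39663 m.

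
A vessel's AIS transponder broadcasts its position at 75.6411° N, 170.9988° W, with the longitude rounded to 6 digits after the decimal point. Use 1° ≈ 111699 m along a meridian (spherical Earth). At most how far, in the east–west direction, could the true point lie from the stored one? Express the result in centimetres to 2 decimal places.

1.39 centimetres

Rounding to 6 decimal places leaves the longitude within ±5e-07° of the true value.
Parallels shrink by cos φ, so at 75.6411° a degree of longitude is 111699 × 0.2480 ≈ 27700.8 m.
Maximum E–W displacement: 5e-07 × 27700.8 = 0.0138504 m.
That is 0.0138504 m = 1.385 cm.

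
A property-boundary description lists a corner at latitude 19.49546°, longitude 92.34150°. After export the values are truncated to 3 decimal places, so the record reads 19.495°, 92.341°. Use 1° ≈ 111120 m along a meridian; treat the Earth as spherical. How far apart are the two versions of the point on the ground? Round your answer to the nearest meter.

The latitude changed by +0.00046° and the longitude by +0.00050°.
North–south shift: 0.00046 × 111120 = 51.1152 m.
E–W at 19.495°: 0.00050° × 111120 × cos 19.495° = 0.00050 × 111120 × 0.9427 ≈ 52.3748 m.
Distance: √(51.1152² + 52.3748²) ≈ 73.1839 m.

73 meters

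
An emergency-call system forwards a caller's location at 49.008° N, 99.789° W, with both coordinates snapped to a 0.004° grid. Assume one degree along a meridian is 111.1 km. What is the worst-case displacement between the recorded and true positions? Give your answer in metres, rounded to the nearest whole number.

With a 0.004° grid the true value lies within half a step, ±0.004°/2 = ±0.002°, of the stored one.
North–south component: 0.002° × 111100 = 222.2 m.
East–west component at 49.008°: 0.002° × 111100 × cos 49.008° ≈ 0.002 × 72876.4 ≈ 145.753 m.
The two errors are perpendicular, so the maximum displacement is √(222.2² + 145.753²) ≈ 265.738 m.

266 metres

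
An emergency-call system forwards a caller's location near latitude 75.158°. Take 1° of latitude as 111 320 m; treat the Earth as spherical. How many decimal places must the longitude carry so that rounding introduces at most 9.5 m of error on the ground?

At 75.158° one degree of longitude covers 111320 × cos 75.158° ≈ 111320 × 0.2562 ≈ 28515.1 m.
With N decimal places the half-ulp bound is 0.5·10⁻ᴺ°, or 0.5·10⁻ᴺ × 28515.1 m on the ground.
Need 0.5 × 28515.1 × 10⁻ᴺ ≤ 9.5 → 10⁻ᴺ ≤ 6.663e-04, so N ≥ 3.18.
At 3 places the error can reach 14.3 m, but 4 places keeps it to 1.43 m.

4 decimal places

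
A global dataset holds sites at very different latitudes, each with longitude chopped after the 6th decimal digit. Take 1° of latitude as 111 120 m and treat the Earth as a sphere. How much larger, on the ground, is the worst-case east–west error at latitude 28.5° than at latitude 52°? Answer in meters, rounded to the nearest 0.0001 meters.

0.0292 meters

Truncating at 6 decimal places can drop up to a full unit in the last place, so the longitude may be off by as much as 1e-06°.
At 28.5°: 1e-06° × 111120 × cos 28.5° = 1e-06 × 111120 × 0.8788 ≈ 0.097654 m.
At 52°: 1e-06° × 111120 × cos 52° = 1e-06 × 111120 × 0.6157 ≈ 0.068412 m.
So the lower-latitude error exceeds the higher by 0.097654 − 0.068412 = 0.029242 m.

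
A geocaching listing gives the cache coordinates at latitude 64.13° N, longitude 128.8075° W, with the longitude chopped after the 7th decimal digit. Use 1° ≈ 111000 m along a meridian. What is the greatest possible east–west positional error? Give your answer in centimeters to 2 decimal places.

Truncating at 7 decimal places can drop up to a full unit in the last place, so the longitude may be off by as much as 1e-07°.
At latitude 64.13° a degree of longitude spans 111000 m × cos 64.13° = 111000 × 0.4363 ≈ 48432.7 m.
East–west error: 1e-07° × 48432.7 m/° ≈ 0.00484327 m.
That is 0.00484327 m = 0.48433 cm.

0.48 centimeters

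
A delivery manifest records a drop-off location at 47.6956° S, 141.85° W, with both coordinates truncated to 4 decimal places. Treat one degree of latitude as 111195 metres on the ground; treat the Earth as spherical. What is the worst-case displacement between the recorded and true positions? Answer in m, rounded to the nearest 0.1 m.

Truncating at 4 decimal places can drop up to a full unit in the last place, so each coordinate may be off by as much as 0.0001°.
North–south component: 0.0001° × 111195 = 11.1195 m.
E–W at 47.6956°: 0.0001° × 111195 × cos 47.6956° = 0.0001 × 111195 × 0.6731 ≈ 7.48419 m.
Worst case both components are at the extreme and orthogonal: √(11.1195² + 7.48419²) ≈ 13.4036 m.

13.4 m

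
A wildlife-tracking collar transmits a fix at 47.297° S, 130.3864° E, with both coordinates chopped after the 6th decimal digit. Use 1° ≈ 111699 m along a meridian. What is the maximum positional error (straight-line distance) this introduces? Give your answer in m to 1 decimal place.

0.1 m

Truncating at 6 decimal places can drop up to a full unit in the last place, so each coordinate may be off by as much as 1e-06°.
North–south component: 1e-06° × 111699 = 0.111699 m.
Longitude error → 1e-06 × 111699 × cos 47.297° = 1e-06 × 111699 × 0.6782 ≈ 0.0757541 m.
The two errors are perpendicular, so the maximum displacement is √(0.111699² + 0.0757541²) ≈ 0.134964 m.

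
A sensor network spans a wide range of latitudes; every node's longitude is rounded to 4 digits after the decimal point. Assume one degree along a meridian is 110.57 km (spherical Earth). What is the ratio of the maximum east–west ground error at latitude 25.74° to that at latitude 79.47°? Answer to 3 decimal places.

Rounding to 4 decimal places leaves the longitude within ±5e-05° of the true value.
At 25.74°: 5e-05° × 110570 × cos 25.74° = 5e-05 × 110570 × 0.9008 ≈ 4.9799 m.
At 79.47°: 5e-05° × 110570 × cos 79.47° = 5e-05 × 110570 × 0.1828 ≈ 1.0103 m.
Ratio: 4.9799 / 1.0103 = cos 25.74° / cos 79.47° ≈ 4.9290.

4.929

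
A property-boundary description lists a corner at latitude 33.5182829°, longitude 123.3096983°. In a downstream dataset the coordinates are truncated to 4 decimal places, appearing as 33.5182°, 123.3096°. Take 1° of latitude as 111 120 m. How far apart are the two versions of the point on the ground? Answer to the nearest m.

13 m

The latitude changed by +0.0000829° and the longitude by +0.0000983°.
N–S: 0.0000829° × 111120 m/° = 9.21185 m.
East–west at this latitude: 0.0000983° × 111120 × cos 33.5182° ≈ 0.0000983 × 92641.9 = 9.1067 m.
Hypotenuse of the two orthogonal shifts: √(9.21185² + 9.1067²) = 12.9534 m.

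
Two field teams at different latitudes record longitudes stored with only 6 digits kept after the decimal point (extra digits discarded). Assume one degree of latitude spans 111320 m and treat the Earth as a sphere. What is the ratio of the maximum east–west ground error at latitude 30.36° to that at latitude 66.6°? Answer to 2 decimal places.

Truncating at 6 decimal places can drop up to a full unit in the last place, so the longitude may be off by as much as 1e-06°.
Error at 30.36° = 1e-06° × 111320 × cos 30.36° ≈ 0.11132 × 0.8629 = 0.096054 m.
At 66.6°: 1e-06° × 111320 × cos 66.6° = 1e-06 × 111320 × 0.3971 ≈ 0.044211 m.
Ratio: 0.096054 / 0.044211 = cos 30.36° / cos 66.6° ≈ 2.1727.

2.17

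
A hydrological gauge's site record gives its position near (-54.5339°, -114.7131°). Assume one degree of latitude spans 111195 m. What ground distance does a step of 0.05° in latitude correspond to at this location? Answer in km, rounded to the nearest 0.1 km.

Along a meridian 0.05° is 0.05 × 111195 = 5559.75 m.
That is 5559.75 m = 5.5598 km.

5.6 km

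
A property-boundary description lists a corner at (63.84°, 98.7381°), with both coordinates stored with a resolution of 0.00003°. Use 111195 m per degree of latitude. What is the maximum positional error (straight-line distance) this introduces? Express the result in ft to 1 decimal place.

6.0 ft

With a 0.00003° grid the true value lies within half a step, ±0.00003°/2 = ±1.5e-05°, of the stored one.
Latitude error → 1.5e-05 × 111195 = 1.66793 m along the meridian.
East–west component at 63.84°: 1.5e-05° × 111195 × cos 63.84° ≈ 1.5e-05 × 49023.6 ≈ 0.735354 m.
The two errors are perpendicular, so the maximum displacement is √(1.66793² + 0.735354²) ≈ 1.82283 m.
In feet: 1.82283 m ÷ 0.3048 ≈ 5.9804 ft.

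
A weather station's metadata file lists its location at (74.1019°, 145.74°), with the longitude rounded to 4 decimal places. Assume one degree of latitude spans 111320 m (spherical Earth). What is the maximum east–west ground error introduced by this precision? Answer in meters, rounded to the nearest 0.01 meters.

1.52 meters

Rounding to 4 decimal places leaves the longitude within ±5e-05° of the true value.
Parallels shrink by cos φ, so at 74.1019° a degree of longitude is 111320 × 0.2739 ≈ 30493.6 m.
Maximum E–W displacement: 5e-05 × 30493.6 = 1.52468 m.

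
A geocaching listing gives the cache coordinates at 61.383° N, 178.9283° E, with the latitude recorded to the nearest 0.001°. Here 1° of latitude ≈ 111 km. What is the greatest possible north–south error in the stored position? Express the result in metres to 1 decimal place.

Rounding to 3 decimal places leaves the latitude within ±0.0005° of the true value.
Along the meridian that is 0.0005° × 111000 m/° = 55.5 m.

55.5 metres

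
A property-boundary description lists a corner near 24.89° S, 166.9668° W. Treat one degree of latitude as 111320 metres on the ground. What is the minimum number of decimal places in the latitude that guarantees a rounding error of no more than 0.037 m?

7 decimal places

One degree of latitude covers 111320 m.
Rounding to N decimal places gives at most 0.5 × 10⁻ᴺ degrees of error, i.e. 0.5 × 10⁻ᴺ × 111320 m.
Need 0.5 × 111320 × 10⁻ᴺ ≤ 0.037 → 10⁻ᴺ ≤ 6.648e-07, so N ≥ 6.18.
N = 6 would give 0.0557 m (too coarse); N = 7 gives 0.00557 m ≤ 0.037 m.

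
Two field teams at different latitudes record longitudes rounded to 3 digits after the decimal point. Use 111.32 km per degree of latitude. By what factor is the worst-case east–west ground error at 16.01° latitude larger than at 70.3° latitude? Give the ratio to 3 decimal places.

Rounding to 3 decimal places leaves the longitude within ±0.0005° of the true value.
At 16.01°: 0.0005° × 111320 × cos 16.01° = 0.0005 × 111320 × 0.9612 ≈ 53.501 m.
Error at 70.3° = 0.0005° × 111320 × cos 70.3° ≈ 55.66 × 0.3371 = 18.763 m.
Ratio: 53.501 / 18.763 = cos 16.01° / cos 70.3° ≈ 2.8515.

2.851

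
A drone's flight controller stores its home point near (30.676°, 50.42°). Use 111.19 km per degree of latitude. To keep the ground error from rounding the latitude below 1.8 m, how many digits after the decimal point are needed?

5 decimal places

One degree of latitude covers 111190 m.
With N decimal places the half-ulp bound is 0.5·10⁻ᴺ°, or 0.5·10⁻ᴺ × 111190 m on the ground.
Setting 55595 × 10⁻ᴺ ≤ 1.8 gives 10ᴺ ≥ 3.089e+04, i.e. N ≥ 4.49.
At 4 places the error can reach 5.56 m, but 5 places keeps it to 0.556 m.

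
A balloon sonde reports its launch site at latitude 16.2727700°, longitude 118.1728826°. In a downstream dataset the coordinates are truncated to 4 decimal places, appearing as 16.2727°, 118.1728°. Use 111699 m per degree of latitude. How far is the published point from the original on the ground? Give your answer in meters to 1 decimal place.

The latitude changed by +0.0000700° and the longitude by +0.0000826°.
North–south shift: 0.0000700 × 111699 = 7.81893 m.
E–W at 16.2727°: 0.0000826° × 111699 × cos 16.2727° = 0.0000826 × 111699 × 0.9599 ≈ 8.85672 m.
Distance: √(7.81893² + 8.85672²) ≈ 11.8143 m.

11.8 meters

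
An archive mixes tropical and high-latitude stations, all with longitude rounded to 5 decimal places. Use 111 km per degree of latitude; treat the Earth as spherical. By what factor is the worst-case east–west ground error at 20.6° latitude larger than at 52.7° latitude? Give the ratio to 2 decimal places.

1.54

Rounding to 5 decimal places leaves the longitude within ±5e-06° of the true value.
Error at 20.6° = 5e-06° × 111000 × cos 20.6° ≈ 0.555 × 0.9361 = 0.51951 m.
At 52.7°: 5e-06° × 111000 × cos 52.7° = 5e-06 × 111000 × 0.6060 ≈ 0.33632 m.
Ratio: 0.51951 / 0.33632 = cos 20.6° / cos 52.7° ≈ 1.5447.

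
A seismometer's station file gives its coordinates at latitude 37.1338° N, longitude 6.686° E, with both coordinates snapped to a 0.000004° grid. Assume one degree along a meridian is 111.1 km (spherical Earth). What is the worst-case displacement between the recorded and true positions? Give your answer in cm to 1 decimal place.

With a 0.000004° grid the true value lies within half a step, ±0.000004°/2 = ±2e-06°, of the stored one.
N–S: 2e-06° × 111100 m/° = 0.2222 m.
Longitude error → 2e-06 × 111100 × cos 37.1338° = 2e-06 × 111100 × 0.7972 ≈ 0.177144 m.
Combining orthogonally: (0.2222² + 0.177144²)^½ ≈ 0.28417 m.
That is 0.28417 m = 28.417 cm.

28.4 cm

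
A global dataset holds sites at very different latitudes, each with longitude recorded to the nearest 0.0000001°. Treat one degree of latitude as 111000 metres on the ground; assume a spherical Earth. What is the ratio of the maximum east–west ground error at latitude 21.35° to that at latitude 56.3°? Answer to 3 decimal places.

1.679

Rounding to 7 decimal places leaves the longitude within ±5e-08° of the true value.
At 21.35°: 5e-08° × 111000 × cos 21.35° = 5e-08 × 111000 × 0.9314 ≈ 0.0051691 m.
At 56.3°: 5e-08° × 111000 × cos 56.3° = 5e-08 × 111000 × 0.5548 ≈ 0.0030794 m.
Ratio: 0.0051691 / 0.0030794 = cos 21.35° / cos 56.3° ≈ 1.6786.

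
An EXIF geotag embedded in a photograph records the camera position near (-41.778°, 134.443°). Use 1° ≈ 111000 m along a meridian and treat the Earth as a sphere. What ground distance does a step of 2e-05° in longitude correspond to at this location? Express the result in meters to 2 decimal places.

At 41.778° a degree of longitude is 111000 × cos 41.778° ≈ 82776.2 m, so 2e-05° corresponds to 1.65552 m.

1.66 meters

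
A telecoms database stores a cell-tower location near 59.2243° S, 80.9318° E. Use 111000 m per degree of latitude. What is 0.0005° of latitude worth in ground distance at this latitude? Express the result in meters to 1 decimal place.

55.5 meters

0.0005° × 111000 m/° = 55.5 m.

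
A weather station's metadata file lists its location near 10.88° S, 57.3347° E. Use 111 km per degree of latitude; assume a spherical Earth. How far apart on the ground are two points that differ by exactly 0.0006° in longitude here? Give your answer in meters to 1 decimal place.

65.4 meters

0.0006° of longitude at 10.88° is 0.0006 × 111000 × cos 10.88° ≈ 0.0006 × 109005 = 65.4028 m.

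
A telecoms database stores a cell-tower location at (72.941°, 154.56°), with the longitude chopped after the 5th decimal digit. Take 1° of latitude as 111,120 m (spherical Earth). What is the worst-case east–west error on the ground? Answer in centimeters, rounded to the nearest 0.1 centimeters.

Truncating at 5 decimal places can drop up to a full unit in the last place, so the longitude may be off by as much as 1e-05°.
One degree of longitude at 72.941° is 111120 × cos 72.941° ≈ 111120 × 0.2934 = 32597.8 m.
Maximum E–W displacement: 1e-05 × 32597.8 = 0.325978 m.
That is 0.325978 m = 32.598 cm.

32.6 centimeters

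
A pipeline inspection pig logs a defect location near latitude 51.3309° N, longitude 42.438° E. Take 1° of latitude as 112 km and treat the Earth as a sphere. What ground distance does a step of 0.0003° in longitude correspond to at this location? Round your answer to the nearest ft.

69 ft

At 51.3309° a degree of longitude is 112000 × cos 51.3309° ≈ 69980 m, so 0.0003° corresponds to 20.994 m.
In feet: 20.994 m ÷ 0.3048 ≈ 68.878 ft.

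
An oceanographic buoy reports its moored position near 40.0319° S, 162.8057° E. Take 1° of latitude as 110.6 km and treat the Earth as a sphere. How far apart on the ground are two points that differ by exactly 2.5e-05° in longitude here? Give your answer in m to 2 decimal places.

2.12 m

2.5e-05° of longitude at 40.0319° is 2.5e-05 × 110600 × cos 40.0319° ≈ 2.5e-05 × 84684.9 = 2.11712 m.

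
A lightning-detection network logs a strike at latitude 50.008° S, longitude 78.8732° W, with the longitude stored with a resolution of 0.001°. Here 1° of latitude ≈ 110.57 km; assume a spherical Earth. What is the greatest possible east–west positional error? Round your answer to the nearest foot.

117 feet

With a 0.001° grid the true value lies within half a step, ±0.001°/2 = ±0.0005°, of the stored one.
Parallels shrink by cos φ, so at 50.008° a degree of longitude is 110570 × 0.6427 ≈ 71061.2 m.
So at most 0.0005° × 71061.2 ≈ 35.5306 m east–west.
Converting: 35.5306 m × 3.2808 ft/m ≈ 116.57 ft.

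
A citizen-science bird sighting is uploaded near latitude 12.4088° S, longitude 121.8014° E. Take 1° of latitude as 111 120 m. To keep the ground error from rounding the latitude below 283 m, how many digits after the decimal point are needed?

One degree of latitude covers 111120 m.
Rounding to N decimal places gives at most 0.5 × 10⁻ᴺ degrees of error, i.e. 0.5 × 10⁻ᴺ × 111120 m.
Setting 55560 × 10⁻ᴺ ≤ 283 gives 10ᴺ ≥ 196.3, i.e. N ≥ 2.29.
At 2 places the error can reach 556 m, but 3 places keeps it to 55.6 m.

3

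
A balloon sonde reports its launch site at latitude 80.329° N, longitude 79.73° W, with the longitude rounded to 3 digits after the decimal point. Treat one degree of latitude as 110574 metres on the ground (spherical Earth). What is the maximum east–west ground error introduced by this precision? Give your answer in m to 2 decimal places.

9.29 m

Rounding to 3 decimal places leaves the longitude within ±0.0005° of the true value.
Parallels shrink by cos φ, so at 80.329° a degree of longitude is 110574 × 0.1680 ≈ 18575.4 m.
East–west error: 0.0005° × 18575.4 m/° ≈ 9.28769 m.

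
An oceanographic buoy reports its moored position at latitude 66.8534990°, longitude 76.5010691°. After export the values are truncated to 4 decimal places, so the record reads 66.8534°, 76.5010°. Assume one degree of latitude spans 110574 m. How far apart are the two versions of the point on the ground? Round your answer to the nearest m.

11 m

Δlat = 66.8534990 − 66.8534 = +0.0000990°; Δlon = 76.5010691 − 76.5010 = +0.0000691°.
North–south shift: 0.0000990 × 110574 = 10.9468 m.
East–west at this latitude: 0.0000691° × 110574 × cos 66.8534° ≈ 0.0000691 × 43465 = 3.00343 m.
Distance: √(10.9468² + 3.00343²) ≈ 11.3514 m.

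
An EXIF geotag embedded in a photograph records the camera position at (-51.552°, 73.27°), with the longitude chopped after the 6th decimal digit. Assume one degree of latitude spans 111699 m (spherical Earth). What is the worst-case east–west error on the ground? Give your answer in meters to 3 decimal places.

Truncating at 6 decimal places can drop up to a full unit in the last place, so the longitude may be off by as much as 1e-06°.
At latitude 51.552° a degree of longitude spans 111699 m × cos 51.552° = 111699 × 0.6218 ≈ 69454.9 m.
Maximum E–W displacement: 1e-06 × 69454.9 = 0.0694549 m.

0.069 meters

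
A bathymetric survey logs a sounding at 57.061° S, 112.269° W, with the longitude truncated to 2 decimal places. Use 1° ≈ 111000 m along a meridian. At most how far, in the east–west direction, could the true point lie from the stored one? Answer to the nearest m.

604 m

Truncating at 2 decimal places can drop up to a full unit in the last place, so the longitude may be off by as much as 0.01°.
One degree of longitude at 57.061° is 111000 × cos 57.061° ≈ 111000 × 0.5437 = 60355.8 m.
So at most 0.01° × 60355.8 ≈ 603.558 m east–west.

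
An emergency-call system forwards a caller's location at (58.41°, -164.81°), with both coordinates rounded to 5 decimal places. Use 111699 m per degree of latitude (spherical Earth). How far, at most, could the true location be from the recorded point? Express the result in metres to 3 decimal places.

Rounding to 5 decimal places leaves each coordinate within ±5e-06° of the true value.
N–S: 5e-06° × 111699 m/° = 0.558495 m.
E–W at 58.41°: 5e-06° × 111699 × cos 58.41° = 5e-06 × 111699 × 0.5238 ≈ 0.29256 m.
The two errors are perpendicular, so the maximum displacement is √(0.558495² + 0.29256²) ≈ 0.630483 m.

0.630 metres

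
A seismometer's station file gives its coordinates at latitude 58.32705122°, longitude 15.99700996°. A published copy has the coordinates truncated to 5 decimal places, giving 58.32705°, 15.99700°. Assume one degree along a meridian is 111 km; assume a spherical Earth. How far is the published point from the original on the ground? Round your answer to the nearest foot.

2 feet

Δlat = 58.32705122 − 58.32705 = +0.00000122°; Δlon = 15.99700996 − 15.99700 = +0.00000996°.
North–south shift: 0.00000122 × 111000 = 0.13542 m.
E–W at 58.327°: 0.00000996° × 111000 × cos 58.327° = 0.00000996 × 111000 × 0.5251 ≈ 0.580496 m.
Combined displacement = (0.13542² + 0.580496²)^½ ≈ 0.596083 m.
In feet: 0.596083 m ÷ 0.3048 ≈ 1.9557 ft.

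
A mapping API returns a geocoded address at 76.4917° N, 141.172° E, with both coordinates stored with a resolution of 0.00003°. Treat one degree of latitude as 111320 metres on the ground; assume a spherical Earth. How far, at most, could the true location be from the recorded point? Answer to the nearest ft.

With a 0.00003° grid the true value lies within half a step, ±0.00003°/2 = ±1.5e-05°, of the stored one.
N–S: 1.5e-05° × 111320 m/° = 1.6698 m.
E–W at 76.4917°: 1.5e-05° × 111320 × cos 76.4917° = 1.5e-05 × 111320 × 0.2336 ≈ 0.390042 m.
Worst case both components are at the extreme and orthogonal: √(1.6698² + 0.390042²) ≈ 1.71475 m.
Converting: 1.71475 m × 3.2808 ft/m ≈ 5.6258 ft.

6 ft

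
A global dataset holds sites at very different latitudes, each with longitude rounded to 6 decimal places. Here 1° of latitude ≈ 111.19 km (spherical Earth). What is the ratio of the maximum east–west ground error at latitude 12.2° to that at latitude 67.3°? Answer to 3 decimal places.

2.533

Rounding to 6 decimal places leaves the longitude within ±5e-07° of the true value.
Error at 12.2° = 5e-07° × 111190 × cos 12.2° ≈ 0.055595 × 0.9774 = 0.054339 m.
Error at 67.3° = 5e-07° × 111190 × cos 67.3° ≈ 0.055595 × 0.3859 = 0.021454 m.
The ratio reduces to cos 12.2° / cos 67.3° = 0.9774/0.3859 ≈ 2.5328.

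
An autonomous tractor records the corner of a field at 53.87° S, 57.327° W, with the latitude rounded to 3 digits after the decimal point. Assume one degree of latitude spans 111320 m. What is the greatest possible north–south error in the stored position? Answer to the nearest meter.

56 meters

Rounding to 3 decimal places leaves the latitude within ±0.0005° of the true value.
So the N–S error is at most 0.0005 × 111320 = 55.66 m.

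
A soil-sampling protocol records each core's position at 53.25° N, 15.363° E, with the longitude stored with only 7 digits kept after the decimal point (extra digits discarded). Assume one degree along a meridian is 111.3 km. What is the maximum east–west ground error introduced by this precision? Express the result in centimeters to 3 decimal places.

Truncating at 7 decimal places can drop up to a full unit in the last place, so the longitude may be off by as much as 1e-07°.
One degree of longitude at 53.25° is 111300 × cos 53.25° ≈ 111300 × 0.5983 = 66593.5 m.
East–west error: 1e-07° × 66593.5 m/° ≈ 0.00665935 m.
That is 0.00665935 m = 0.66594 cm.

0.666 centimeters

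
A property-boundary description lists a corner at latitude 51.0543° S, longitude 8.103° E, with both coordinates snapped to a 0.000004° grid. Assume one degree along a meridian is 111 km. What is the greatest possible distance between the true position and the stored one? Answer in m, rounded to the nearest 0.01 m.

0.26 m

With a 0.000004° grid the true value lies within half a step, ±0.000004°/2 = ±2e-06°, of the stored one.
Latitude error → 2e-06 × 111000 = 0.222 m along the meridian.
E–W at 51.0543°: 2e-06° × 111000 × cos 51.0543° = 2e-06 × 111000 × 0.6286 ≈ 0.139546 m.
Worst case both components are at the extreme and orthogonal: √(0.222² + 0.139546²) ≈ 0.262215 m.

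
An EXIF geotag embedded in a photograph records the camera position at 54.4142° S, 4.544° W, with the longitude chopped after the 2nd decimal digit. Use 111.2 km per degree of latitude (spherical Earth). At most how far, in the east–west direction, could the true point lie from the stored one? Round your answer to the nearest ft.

Truncating at 2 decimal places can drop up to a full unit in the last place, so the longitude may be off by as much as 0.01°.
At latitude 54.4142° a degree of longitude spans 111200 m × cos 54.4142° = 111200 × 0.5819 ≈ 64709.7 m.
Maximum E–W displacement: 0.01 × 64709.7 = 647.097 m.
In feet: 647.097 m ÷ 0.3048 ≈ 2123 ft.

2123 ft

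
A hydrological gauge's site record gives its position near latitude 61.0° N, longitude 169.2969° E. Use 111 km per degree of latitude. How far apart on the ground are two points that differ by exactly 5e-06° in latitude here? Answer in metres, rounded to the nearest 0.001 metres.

0.555 metres

Along a meridian 5e-06° is 5e-06 × 111000 = 0.555 m.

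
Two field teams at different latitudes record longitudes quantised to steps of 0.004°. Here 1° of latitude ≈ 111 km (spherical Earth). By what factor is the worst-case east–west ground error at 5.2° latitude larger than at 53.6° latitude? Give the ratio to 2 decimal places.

With a 0.004° grid the true value lies within half a step, ±0.004°/2 = ±0.002°, of the stored one.
Error at 5.2° = 0.002° × 111000 × cos 5.2° ≈ 222 × 0.9959 = 221.09 m.
Error at 53.6° = 0.002° × 111000 × cos 53.6° ≈ 222 × 0.5934 = 131.74 m.
The ratio reduces to cos 5.2° / cos 53.6° = 0.9959/0.5934 ≈ 1.6782.

1.68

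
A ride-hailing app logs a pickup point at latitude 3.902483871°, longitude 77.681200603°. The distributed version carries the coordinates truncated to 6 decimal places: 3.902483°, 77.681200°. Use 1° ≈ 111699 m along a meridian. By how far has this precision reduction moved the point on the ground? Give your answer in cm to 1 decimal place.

11.8 cm

The latitude changed by +0.000000871° and the longitude by +0.000000603°.
North–south shift: 0.000000871 × 111699 = 0.0972898 m.
East–west at this latitude: 0.000000603° × 111699 × cos 3.90248° ≈ 0.000000603 × 111440 = 0.0671983 m.
Combined displacement = (0.0972898² + 0.0671983²)^½ ≈ 0.118241 m.
That is 0.118241 m = 11.824 cm.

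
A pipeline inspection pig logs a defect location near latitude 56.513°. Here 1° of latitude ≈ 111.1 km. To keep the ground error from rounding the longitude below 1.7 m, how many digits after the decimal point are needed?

5

At 56.513° one degree of longitude covers 111100 × cos 56.513° ≈ 111100 × 0.5517 ≈ 61299.2 m.
N decimal places → at most half a unit in the last place, 0.5 × 10⁻ᴺ° = 61299.2/2 × 10⁻ᴺ m.
Need 0.5 × 61299.2 × 10⁻ᴺ ≤ 1.7 → 10⁻ᴺ ≤ 5.547e-05, so N ≥ 4.26.
N = 4 would give 3.06 m (too coarse); N = 5 gives 0.306 m ≤ 1.7 m.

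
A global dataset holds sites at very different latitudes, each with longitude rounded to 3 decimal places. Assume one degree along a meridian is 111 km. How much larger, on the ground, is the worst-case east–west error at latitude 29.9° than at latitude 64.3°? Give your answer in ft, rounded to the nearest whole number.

Rounding to 3 decimal places leaves the longitude within ±0.0005° of the true value.
At 29.9°: 0.0005° × 111000 × cos 29.9° = 0.0005 × 111000 × 0.8669 ≈ 48.113 m.
Error at 64.3° = 0.0005° × 111000 × cos 64.3° ≈ 55.5 × 0.4337 = 24.068 m.
Difference: 48.113 − 24.068 = 24.045 m.
Converting: 24.0447 m × 3.2808 ft/m ≈ 78.887 ft.

79 ft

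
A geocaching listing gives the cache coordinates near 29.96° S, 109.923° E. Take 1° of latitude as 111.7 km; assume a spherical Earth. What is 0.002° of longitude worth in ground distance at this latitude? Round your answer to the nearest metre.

One degree of longitude here spans 111700 × cos 29.96° = 111700 × 0.8664 ≈ 96774 m; 0.002° of that is 193.548 m.

194 metres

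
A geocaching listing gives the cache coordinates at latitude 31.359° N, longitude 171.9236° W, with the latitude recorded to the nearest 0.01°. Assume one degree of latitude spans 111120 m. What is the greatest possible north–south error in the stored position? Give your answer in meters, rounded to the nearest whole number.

Rounding to 2 decimal places leaves the latitude within ±0.005° of the true value.
Along the meridian that is 0.005° × 111120 m/° = 555.6 m.

556 meters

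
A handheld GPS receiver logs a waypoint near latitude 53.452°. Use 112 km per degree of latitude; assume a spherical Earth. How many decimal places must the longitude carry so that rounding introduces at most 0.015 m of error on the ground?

At 53.452° one degree of longitude covers 112000 × cos 53.452° ≈ 112000 × 0.5955 ≈ 66695.6 m.
Rounding to N decimal places gives at most 0.5 × 10⁻ᴺ degrees of error, i.e. 0.5 × 10⁻ᴺ × 66695.6 m.
Need 0.5 × 66695.6 × 10⁻ᴺ ≤ 0.015 → 10⁻ᴺ ≤ 4.498e-07, so N ≥ 6.35.
At 6 places the error can reach 0.0333 m, but 7 places keeps it to 0.00333 m.

7 decimal places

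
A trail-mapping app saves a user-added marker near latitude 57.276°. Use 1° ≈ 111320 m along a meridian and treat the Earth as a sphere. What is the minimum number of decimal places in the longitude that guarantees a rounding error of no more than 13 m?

4 decimal places

At 57.276° one degree of longitude covers 111320 × cos 57.276° ≈ 111320 × 0.5406 ≈ 60178.8 m.
N decimal places → at most half a unit in the last place, 0.5 × 10⁻ᴺ° = 60178.8/2 × 10⁻ᴺ m.
Setting 30089.4 × 10⁻ᴺ ≤ 13 gives 10ᴺ ≥ 2315, i.e. N ≥ 3.36.
N = 3 would give 30.1 m (too coarse); N = 4 gives 3.01 m ≤ 13 m.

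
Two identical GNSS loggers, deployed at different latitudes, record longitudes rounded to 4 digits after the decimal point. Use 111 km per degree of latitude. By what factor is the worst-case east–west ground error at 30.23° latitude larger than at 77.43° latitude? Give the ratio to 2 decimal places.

3.97

Rounding to 4 decimal places leaves the longitude within ±5e-05° of the true value.
Error at 30.23° = 5e-05° × 111000 × cos 30.23° ≈ 5.55 × 0.8640 = 4.7953 m.
Error at 77.43° = 5e-05° × 111000 × cos 77.43° ≈ 5.55 × 0.2176 = 1.2079 m.
The ratio reduces to cos 30.23° / cos 77.43° = 0.8640/0.2176 ≈ 3.9701.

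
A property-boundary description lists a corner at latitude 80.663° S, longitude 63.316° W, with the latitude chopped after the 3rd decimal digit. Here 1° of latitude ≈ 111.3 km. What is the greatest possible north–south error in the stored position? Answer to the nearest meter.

Truncating at 3 decimal places can drop up to a full unit in the last place, so the latitude may be off by as much as 0.001°.
So the N–S error is at most 0.001 × 111300 = 111.3 m.

111 meters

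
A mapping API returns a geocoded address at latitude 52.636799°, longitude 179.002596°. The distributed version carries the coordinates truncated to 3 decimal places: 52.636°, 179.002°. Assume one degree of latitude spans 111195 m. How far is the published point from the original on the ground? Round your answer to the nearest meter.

98 meters

The latitude changed by +0.000799° and the longitude by +0.000596°.
N–S: 0.000799° × 111195 m/° = 88.8448 m.
East–west at this latitude: 0.000596° × 111195 × cos 52.636° ≈ 0.000596 × 67481.6 = 40.2191 m.
Hypotenuse of the two orthogonal shifts: √(88.8448² + 40.2191²) = 97.5242 m.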